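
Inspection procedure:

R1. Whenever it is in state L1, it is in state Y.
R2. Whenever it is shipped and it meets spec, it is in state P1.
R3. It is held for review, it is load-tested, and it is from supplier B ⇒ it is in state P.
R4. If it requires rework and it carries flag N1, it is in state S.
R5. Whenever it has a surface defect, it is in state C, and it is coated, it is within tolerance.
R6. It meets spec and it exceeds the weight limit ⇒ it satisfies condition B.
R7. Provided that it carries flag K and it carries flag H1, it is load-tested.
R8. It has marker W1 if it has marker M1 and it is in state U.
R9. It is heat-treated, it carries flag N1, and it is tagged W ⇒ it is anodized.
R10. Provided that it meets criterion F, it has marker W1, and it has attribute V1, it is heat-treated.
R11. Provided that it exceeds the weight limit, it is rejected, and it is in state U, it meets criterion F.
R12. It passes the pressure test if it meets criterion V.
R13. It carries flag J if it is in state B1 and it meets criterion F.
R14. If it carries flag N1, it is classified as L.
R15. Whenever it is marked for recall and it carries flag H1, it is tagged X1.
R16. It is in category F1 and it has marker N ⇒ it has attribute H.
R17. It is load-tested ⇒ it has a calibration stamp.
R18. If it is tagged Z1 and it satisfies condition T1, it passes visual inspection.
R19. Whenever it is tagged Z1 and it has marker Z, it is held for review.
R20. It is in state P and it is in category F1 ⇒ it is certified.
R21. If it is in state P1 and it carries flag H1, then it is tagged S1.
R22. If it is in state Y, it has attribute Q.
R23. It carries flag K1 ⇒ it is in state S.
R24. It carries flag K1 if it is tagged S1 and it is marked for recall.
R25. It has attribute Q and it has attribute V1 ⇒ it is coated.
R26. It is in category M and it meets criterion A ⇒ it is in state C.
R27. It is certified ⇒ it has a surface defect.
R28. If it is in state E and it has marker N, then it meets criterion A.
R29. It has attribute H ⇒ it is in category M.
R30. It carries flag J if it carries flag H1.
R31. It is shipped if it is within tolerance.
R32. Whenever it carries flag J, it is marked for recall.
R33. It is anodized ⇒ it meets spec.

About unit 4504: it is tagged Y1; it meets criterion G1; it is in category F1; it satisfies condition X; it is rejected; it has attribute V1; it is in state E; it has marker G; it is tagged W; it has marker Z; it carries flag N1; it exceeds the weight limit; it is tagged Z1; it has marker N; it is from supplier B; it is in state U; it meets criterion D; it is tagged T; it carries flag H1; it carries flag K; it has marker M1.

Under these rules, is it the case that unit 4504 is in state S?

Forward chaining from the given facts derives: is load-tested, has marker W1, meets criterion F, is classified as L, has attribute H, has a calibration stamp, is held for review, meets criterion A, is in category M, carries flag J, is marked for recall, is in state P, is heat-treated, is tagged X1, is certified, is in state C, has a surface defect, is anodized, meets spec, satisfies condition B.
Rules concluding "it is in state S": R4 needs "it requires rework"; R23 needs "it carries flag K1" — none of these are established.

No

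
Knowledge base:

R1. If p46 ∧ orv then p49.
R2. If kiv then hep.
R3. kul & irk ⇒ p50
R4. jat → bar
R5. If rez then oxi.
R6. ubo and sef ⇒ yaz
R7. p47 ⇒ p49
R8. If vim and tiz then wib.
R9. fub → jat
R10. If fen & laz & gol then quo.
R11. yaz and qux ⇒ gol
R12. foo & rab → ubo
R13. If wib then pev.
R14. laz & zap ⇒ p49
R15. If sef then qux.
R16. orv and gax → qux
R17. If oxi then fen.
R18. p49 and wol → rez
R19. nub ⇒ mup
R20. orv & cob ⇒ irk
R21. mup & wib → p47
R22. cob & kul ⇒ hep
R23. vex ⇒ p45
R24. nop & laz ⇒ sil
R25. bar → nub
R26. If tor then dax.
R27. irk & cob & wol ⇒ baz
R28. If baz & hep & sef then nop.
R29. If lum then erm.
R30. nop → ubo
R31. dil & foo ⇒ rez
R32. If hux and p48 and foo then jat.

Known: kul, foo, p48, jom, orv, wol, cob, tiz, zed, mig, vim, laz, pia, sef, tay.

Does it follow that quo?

Forward chaining from the given facts derives: wib, pev, qux, irk, hep, baz, nop, ubo, p50, yaz, gol, sil.
The only rule concluding quo is R10, which needs fen; that is never established.

No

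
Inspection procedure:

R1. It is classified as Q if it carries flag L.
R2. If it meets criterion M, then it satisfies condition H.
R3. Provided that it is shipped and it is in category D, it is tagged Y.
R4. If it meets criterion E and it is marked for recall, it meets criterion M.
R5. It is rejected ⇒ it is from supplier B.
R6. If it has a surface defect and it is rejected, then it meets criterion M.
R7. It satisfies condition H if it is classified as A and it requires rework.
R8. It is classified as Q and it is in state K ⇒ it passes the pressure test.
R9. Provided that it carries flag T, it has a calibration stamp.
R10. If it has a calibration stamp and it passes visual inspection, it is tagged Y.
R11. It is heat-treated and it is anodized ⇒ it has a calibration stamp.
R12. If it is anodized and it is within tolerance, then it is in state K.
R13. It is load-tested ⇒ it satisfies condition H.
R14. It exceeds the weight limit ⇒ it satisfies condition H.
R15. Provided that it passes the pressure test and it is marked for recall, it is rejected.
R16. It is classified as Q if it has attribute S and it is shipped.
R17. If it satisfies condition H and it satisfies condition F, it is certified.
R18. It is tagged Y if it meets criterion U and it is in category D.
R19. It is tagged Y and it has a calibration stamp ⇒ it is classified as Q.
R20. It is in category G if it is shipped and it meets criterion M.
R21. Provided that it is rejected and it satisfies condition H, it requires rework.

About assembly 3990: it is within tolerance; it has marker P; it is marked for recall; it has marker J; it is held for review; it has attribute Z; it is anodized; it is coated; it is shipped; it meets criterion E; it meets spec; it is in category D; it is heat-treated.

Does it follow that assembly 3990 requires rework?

By R3 (it is shipped, it is in category D): it is tagged Y.
By R4 (it meets criterion E, it is marked for recall): it meets criterion M.
By R11 (it is heat-treated, it is anodized): it has a calibration stamp.
By R12 (it is anodized, it is within tolerance): it is in state K.
By R19 (it is tagged Y, it has a calibration stamp): it is classified as Q.
By R2 (it meets criterion M): it satisfies condition H.
By R8 (it is classified as Q, it is in state K): it passes the pressure test.
By R15 (it passes the pressure test, it is marked for recall): it is rejected.
By R21 (it is rejected, it satisfies condition H): it requires rework.

Yes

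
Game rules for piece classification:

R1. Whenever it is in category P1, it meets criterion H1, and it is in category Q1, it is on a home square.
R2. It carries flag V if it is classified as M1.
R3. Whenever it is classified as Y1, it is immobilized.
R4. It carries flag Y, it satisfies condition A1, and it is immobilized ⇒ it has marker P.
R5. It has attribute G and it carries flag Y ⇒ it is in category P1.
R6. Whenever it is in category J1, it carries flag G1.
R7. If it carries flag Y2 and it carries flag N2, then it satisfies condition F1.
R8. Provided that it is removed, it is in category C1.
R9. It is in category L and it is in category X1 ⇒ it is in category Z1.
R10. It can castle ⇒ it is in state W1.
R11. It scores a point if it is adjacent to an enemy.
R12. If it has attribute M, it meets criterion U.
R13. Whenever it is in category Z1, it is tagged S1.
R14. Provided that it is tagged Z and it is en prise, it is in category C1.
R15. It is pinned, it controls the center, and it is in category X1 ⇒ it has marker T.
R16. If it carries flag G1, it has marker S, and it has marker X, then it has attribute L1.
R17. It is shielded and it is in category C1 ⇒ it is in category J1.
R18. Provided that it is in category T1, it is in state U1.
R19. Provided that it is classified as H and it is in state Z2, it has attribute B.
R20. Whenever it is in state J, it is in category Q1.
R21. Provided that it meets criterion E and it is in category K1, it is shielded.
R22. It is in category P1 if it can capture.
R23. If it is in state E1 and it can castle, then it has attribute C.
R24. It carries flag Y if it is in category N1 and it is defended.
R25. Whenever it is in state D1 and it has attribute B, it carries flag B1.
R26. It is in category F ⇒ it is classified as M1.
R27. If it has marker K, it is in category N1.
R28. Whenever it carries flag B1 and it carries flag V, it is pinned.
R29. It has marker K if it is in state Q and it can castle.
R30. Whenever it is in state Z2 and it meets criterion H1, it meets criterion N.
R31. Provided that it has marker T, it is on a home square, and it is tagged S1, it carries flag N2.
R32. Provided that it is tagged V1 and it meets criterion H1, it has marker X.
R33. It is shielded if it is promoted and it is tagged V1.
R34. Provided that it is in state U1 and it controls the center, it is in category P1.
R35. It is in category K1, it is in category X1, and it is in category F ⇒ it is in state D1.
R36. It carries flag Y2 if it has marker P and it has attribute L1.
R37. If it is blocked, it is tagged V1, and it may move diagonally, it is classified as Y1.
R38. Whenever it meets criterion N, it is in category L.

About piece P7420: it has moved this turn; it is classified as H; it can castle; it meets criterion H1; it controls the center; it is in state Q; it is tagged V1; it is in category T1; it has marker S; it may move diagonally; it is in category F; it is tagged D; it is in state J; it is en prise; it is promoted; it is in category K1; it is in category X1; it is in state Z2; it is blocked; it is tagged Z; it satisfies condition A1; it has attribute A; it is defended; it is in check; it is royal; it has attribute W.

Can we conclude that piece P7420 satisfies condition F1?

Yes

By R14 (it is tagged Z, it is en prise): it is in category C1.
By R18 (it is in category T1): it is in state U1.
By R19 (it is classified as H, it is in state Z2): it has attribute B.
By R20 (it is in state J): it is in category Q1.
By R26 (it is in category F): it is classified as M1.
By R29 (it is in state Q, it can castle): it has marker K.
By R30 (it is in state Z2, it meets criterion H1): it meets criterion N.
By R32 (it is tagged V1, it meets criterion H1): it has marker X.
By R33 (it is promoted, it is tagged V1): it is shielded.
By R34 (it is in state U1, it controls the center): it is in category P1.
By R35 (it is in category K1, it is in category X1, it is in category F): it is in state D1.
By R37 (it is blocked, it is tagged V1, it may move diagonally): it is classified as Y1.
By R38 (it meets criterion N): it is in category L.
By R1 (it is in category P1, it meets criterion H1, it is in category Q1): it is on a home square.
By R2 (it is classified as M1): it carries flag V.
By R3 (it is classified as Y1): it is immobilized.
By R9 (it is in category L, it is in category X1): it is in category Z1.
By R13 (it is in category Z1): it is tagged S1.
By R17 (it is shielded, it is in category C1): it is in category J1.
By R25 (it is in state D1, it has attribute B): it carries flag B1.
By R27 (it has marker K): it is in category N1.
By R28 (it carries flag B1, it carries flag V): it is pinned.
By R6 (it is in category J1): it carries flag G1.
By R15 (it is pinned, it controls the center, it is in category X1): it has marker T.
By R16 (it carries flag G1, it has marker S, it has marker X): it has attribute L1.
By R24 (it is in category N1, it is defended): it carries flag Y.
By R31 (it has marker T, it is on a home square, it is tagged S1): it carries flag N2.
By R4 (it carries flag Y, it satisfies condition A1, it is immobilized): it has marker P.
By R36 (it has marker P, it has attribute L1): it carries flag Y2.
By R7 (it carries flag Y2, it carries flag N2): it satisfies condition F1.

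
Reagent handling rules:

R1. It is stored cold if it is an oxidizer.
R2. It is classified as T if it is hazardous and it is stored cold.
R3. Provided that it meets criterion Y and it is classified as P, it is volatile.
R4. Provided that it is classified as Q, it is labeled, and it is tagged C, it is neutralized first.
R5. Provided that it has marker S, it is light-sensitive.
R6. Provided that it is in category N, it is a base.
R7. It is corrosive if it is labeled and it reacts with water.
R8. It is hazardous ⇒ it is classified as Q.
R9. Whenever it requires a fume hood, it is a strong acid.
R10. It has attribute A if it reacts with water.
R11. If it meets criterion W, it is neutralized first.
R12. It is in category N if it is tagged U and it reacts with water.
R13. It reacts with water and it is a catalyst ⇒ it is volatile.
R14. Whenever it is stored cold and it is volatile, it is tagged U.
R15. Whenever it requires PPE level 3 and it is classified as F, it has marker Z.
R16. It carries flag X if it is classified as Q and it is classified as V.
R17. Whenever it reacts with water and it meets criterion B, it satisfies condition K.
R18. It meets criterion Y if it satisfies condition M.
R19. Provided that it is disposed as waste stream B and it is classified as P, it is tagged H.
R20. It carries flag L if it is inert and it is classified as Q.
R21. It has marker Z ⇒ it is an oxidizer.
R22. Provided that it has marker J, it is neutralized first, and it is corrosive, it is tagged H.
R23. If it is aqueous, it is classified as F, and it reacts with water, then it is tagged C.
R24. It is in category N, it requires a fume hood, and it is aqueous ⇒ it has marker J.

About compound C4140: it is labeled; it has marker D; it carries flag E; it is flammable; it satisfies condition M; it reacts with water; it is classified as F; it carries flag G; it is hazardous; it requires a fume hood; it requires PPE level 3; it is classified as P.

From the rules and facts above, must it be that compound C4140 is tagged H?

No

Forward chaining from the given facts derives: is corrosive, is classified as Q, is a strong acid, has attribute A, has marker Z, meets criterion Y, is an oxidizer, is stored cold, is classified as T, is volatile, is tagged U, is in category N, is a base.
Rules concluding "it is tagged H": R19 needs "it is disposed as waste stream B"; R22 needs "it has marker J" — none of these are established.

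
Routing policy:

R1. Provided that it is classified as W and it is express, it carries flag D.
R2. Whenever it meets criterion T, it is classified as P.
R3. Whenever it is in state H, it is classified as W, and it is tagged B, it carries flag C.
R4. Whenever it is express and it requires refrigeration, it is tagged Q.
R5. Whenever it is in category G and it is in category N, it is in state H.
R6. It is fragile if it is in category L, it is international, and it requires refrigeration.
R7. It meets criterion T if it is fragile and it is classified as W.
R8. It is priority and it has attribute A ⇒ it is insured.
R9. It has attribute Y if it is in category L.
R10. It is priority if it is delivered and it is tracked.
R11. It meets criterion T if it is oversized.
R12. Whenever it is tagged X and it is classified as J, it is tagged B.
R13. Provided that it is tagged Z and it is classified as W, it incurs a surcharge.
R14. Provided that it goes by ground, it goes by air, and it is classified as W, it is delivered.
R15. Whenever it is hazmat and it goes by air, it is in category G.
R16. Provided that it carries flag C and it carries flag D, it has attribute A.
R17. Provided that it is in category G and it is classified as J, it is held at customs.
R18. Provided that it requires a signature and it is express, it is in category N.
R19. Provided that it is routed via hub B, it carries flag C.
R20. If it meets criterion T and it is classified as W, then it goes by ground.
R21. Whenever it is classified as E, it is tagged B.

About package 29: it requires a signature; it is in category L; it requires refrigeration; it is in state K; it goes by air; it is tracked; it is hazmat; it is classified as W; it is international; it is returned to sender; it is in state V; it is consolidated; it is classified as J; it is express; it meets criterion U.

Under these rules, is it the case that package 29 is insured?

Forward chaining from the given facts derives: carries flag D, is tagged Q, is fragile, meets criterion T, has attribute Y, is in category G, is held at customs, is in category N, goes by ground, is classified as P, is in state H, is delivered, is priority.
The only rule concluding "it is insured" is R8, which needs "it has attribute A"; that is never established.

No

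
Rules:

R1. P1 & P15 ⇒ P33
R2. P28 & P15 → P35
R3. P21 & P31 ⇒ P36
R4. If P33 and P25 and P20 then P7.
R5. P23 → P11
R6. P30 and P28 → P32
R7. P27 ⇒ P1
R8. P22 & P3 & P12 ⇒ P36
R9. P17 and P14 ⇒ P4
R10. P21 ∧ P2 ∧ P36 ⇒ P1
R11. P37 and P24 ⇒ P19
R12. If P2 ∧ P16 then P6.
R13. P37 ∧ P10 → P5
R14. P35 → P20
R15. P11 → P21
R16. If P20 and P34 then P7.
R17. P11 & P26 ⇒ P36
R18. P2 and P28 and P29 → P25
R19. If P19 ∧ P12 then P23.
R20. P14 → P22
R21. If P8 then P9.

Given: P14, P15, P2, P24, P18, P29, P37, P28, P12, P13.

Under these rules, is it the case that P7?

Forward chaining from the given facts derives: P35, P19, P20, P25, P23, P22, P11, P21.
Rules concluding P7: R4 needs P33; R16 needs P34 — none of these are established.

No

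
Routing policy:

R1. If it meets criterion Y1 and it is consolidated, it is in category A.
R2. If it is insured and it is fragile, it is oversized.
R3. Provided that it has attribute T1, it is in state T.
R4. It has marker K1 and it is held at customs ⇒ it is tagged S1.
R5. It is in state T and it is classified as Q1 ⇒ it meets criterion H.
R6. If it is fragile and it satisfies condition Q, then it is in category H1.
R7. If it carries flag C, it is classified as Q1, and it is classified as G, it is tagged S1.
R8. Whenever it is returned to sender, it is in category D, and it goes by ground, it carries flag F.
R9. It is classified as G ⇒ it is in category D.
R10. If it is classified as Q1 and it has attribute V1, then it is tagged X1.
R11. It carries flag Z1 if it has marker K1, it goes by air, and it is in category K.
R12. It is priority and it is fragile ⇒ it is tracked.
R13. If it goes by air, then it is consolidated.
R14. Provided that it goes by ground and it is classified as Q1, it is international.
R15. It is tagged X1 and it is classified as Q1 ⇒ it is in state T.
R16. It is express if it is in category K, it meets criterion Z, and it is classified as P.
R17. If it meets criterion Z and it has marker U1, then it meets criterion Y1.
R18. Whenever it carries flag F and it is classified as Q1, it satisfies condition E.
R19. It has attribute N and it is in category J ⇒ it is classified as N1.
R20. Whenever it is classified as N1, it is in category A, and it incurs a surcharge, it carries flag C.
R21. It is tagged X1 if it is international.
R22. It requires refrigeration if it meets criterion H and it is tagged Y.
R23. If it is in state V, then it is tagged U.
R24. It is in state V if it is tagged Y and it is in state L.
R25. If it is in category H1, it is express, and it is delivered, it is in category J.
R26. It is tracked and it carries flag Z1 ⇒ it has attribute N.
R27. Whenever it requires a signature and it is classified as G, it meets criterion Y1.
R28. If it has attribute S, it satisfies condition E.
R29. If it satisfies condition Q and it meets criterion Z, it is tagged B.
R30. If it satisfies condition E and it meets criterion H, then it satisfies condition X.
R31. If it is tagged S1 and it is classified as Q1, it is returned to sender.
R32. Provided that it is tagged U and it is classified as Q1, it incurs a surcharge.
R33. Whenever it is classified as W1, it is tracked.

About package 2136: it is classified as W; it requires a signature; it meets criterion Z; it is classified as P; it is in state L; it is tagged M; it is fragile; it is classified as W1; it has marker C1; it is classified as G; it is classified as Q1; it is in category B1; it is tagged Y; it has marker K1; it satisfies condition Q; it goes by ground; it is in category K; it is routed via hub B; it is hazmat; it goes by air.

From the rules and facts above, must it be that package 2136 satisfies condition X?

No

Forward chaining from the given facts derives: is in category H1, is in category D, carries flag Z1, is consolidated, is international, is express, is tagged X1, is in state V, meets criterion Y1, is tagged B, is tracked, is in category A, is in state T, is tagged U, has attribute N, incurs a surcharge, meets criterion H, requires refrigeration.
The only rule concluding "it satisfies condition X" is R30, which needs "it satisfies condition E"; that is never established.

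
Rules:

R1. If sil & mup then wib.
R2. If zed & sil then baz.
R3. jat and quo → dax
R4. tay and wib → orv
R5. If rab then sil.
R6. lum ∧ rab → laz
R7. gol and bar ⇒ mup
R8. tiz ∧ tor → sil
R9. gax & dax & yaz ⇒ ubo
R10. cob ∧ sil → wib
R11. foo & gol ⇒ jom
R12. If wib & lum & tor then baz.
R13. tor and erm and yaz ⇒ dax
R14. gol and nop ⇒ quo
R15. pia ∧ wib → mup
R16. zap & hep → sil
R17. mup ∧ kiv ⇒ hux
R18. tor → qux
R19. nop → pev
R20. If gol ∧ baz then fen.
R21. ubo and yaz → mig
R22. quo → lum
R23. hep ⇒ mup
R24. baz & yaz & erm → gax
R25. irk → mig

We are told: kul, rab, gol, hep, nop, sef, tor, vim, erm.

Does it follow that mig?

Forward chaining from the given facts derives: sil, quo, qux, pev, lum, mup, wib, laz, baz, fen.
Rules concluding mig: R21 needs ubo; R25 needs irk — none of these are established.

No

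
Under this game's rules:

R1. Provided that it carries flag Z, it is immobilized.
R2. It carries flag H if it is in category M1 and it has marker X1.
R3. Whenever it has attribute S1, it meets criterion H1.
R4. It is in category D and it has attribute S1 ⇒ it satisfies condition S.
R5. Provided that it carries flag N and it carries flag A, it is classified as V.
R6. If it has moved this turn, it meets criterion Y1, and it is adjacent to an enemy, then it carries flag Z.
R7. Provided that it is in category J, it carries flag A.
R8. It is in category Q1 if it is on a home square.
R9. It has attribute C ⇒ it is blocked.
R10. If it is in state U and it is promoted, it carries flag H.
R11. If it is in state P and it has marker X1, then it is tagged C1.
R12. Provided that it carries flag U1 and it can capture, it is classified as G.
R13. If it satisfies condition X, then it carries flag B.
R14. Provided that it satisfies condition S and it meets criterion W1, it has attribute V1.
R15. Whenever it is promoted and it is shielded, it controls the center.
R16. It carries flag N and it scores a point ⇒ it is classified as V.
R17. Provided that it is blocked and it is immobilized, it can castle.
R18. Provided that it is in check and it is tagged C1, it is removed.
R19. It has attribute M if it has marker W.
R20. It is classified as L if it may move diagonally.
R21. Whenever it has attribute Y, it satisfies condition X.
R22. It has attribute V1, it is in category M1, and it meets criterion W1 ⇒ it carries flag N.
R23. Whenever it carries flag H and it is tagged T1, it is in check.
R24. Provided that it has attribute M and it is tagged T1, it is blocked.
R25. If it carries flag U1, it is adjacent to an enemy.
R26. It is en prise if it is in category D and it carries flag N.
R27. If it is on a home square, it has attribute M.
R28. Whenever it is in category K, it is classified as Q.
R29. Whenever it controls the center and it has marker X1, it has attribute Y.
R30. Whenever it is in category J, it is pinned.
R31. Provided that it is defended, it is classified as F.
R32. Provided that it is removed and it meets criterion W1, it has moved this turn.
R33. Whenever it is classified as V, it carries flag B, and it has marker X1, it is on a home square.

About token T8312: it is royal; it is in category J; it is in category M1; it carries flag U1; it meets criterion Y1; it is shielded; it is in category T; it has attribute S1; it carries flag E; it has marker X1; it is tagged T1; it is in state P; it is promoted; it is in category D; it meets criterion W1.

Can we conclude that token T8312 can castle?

By R2 (it is in category M1, it has marker X1): it carries flag H.
By R4 (it is in category D, it has attribute S1): it satisfies condition S.
By R7 (it is in category J): it carries flag A.
By R11 (it is in state P, it has marker X1): it is tagged C1.
By R14 (it satisfies condition S, it meets criterion W1): it has attribute V1.
By R15 (it is promoted, it is shielded): it controls the center.
By R22 (it has attribute V1, it is in category M1, it meets criterion W1): it carries flag N.
By R23 (it carries flag H, it is tagged T1): it is in check.
By R25 (it carries flag U1): it is adjacent to an enemy.
By R29 (it controls the center, it has marker X1): it has attribute Y.
By R5 (it carries flag N, it carries flag A): it is classified as V.
By R18 (it is in check, it is tagged C1): it is removed.
By R21 (it has attribute Y): it satisfies condition X.
By R32 (it is removed, it meets criterion W1): it has moved this turn.
By R6 (it has moved this turn, it meets criterion Y1, it is adjacent to an enemy): it carries flag Z.
By R13 (it satisfies condition X): it carries flag B.
By R33 (it is classified as V, it carries flag B, it has marker X1): it is on a home square.
By R1 (it carries flag Z): it is immobilized.
By R27 (it is on a home square): it has attribute M.
By R24 (it has attribute M, it is tagged T1): it is blocked.
By R17 (it is blocked, it is immobilized): it can castle.

Yes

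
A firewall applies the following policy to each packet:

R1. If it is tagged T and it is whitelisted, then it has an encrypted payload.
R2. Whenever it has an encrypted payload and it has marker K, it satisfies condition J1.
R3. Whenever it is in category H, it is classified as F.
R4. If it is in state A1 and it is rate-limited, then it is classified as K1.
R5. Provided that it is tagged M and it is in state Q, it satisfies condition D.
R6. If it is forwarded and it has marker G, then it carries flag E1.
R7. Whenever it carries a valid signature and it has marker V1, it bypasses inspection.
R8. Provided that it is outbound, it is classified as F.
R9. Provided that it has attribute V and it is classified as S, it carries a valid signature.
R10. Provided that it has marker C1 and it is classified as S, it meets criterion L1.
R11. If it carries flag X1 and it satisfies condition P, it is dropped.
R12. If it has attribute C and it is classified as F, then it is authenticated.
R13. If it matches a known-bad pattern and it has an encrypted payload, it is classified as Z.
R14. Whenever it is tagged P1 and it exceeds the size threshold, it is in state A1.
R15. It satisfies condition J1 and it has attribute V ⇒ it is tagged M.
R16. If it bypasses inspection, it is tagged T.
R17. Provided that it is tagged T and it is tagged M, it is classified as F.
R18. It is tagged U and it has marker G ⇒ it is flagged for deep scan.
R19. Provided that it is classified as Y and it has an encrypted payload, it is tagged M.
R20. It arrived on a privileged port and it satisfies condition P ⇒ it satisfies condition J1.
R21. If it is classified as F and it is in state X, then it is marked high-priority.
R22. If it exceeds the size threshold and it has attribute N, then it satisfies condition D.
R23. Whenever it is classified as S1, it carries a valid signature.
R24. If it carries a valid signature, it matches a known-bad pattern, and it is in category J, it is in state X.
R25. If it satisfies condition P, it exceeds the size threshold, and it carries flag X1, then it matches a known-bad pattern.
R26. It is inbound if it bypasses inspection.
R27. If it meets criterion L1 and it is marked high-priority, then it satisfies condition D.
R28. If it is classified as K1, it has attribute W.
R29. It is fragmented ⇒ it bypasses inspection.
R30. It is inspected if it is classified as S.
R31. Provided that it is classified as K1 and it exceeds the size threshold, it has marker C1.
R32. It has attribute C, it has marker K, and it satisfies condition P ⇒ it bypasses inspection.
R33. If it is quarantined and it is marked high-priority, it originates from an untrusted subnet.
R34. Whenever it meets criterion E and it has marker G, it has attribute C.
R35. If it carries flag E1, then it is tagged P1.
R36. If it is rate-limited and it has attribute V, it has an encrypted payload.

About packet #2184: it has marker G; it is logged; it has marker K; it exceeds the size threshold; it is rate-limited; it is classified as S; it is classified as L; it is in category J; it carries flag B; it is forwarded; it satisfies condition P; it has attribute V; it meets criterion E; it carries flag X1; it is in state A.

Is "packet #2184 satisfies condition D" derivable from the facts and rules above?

Yes

By R6 (it is forwarded, it has marker G): it carries flag E1.
By R9 (it has attribute V, it is classified as S): it carries a valid signature.
By R25 (it satisfies condition P, it exceeds the size threshold, it carries flag X1): it matches a known-bad pattern.
By R34 (it meets criterion E, it has marker G): it has attribute C.
By R35 (it carries flag E1): it is tagged P1.
By R36 (it is rate-limited, it has attribute V): it has an encrypted payload.
By R2 (it has an encrypted payload, it has marker K): it satisfies condition J1.
By R14 (it is tagged P1, it exceeds the size threshold): it is in state A1.
By R15 (it satisfies condition J1, it has attribute V): it is tagged M.
By R24 (it carries a valid signature, it matches a known-bad pattern, it is in category J): it is in state X.
By R32 (it has attribute C, it has marker K, it satisfies condition P): it bypasses inspection.
By R4 (it is in state A1, it is rate-limited): it is classified as K1.
By R16 (it bypasses inspection): it is tagged T.
By R17 (it is tagged T, it is tagged M): it is classified as F.
By R21 (it is classified as F, it is in state X): it is marked high-priority.
By R31 (it is classified as K1, it exceeds the size threshold): it has marker C1.
By R10 (it has marker C1, it is classified as S): it meets criterion L1.
By R27 (it meets criterion L1, it is marked high-priority): it satisfies condition D.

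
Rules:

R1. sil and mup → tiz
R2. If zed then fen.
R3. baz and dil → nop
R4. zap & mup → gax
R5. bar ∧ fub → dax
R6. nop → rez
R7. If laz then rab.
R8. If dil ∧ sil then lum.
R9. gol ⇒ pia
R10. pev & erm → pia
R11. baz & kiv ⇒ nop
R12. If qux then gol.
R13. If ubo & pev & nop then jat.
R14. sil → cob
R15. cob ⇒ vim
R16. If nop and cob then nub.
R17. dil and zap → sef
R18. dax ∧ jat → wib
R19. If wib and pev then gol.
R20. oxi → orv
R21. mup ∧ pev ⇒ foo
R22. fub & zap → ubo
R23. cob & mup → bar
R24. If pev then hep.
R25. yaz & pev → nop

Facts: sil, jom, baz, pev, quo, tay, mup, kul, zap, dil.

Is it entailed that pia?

No

Forward chaining from the given facts derives: tiz, nop, gax, rez, lum, cob, vim, nub, sef, foo, bar, hep.
Rules concluding pia: R9 needs gol; R10 needs erm — none of these are established.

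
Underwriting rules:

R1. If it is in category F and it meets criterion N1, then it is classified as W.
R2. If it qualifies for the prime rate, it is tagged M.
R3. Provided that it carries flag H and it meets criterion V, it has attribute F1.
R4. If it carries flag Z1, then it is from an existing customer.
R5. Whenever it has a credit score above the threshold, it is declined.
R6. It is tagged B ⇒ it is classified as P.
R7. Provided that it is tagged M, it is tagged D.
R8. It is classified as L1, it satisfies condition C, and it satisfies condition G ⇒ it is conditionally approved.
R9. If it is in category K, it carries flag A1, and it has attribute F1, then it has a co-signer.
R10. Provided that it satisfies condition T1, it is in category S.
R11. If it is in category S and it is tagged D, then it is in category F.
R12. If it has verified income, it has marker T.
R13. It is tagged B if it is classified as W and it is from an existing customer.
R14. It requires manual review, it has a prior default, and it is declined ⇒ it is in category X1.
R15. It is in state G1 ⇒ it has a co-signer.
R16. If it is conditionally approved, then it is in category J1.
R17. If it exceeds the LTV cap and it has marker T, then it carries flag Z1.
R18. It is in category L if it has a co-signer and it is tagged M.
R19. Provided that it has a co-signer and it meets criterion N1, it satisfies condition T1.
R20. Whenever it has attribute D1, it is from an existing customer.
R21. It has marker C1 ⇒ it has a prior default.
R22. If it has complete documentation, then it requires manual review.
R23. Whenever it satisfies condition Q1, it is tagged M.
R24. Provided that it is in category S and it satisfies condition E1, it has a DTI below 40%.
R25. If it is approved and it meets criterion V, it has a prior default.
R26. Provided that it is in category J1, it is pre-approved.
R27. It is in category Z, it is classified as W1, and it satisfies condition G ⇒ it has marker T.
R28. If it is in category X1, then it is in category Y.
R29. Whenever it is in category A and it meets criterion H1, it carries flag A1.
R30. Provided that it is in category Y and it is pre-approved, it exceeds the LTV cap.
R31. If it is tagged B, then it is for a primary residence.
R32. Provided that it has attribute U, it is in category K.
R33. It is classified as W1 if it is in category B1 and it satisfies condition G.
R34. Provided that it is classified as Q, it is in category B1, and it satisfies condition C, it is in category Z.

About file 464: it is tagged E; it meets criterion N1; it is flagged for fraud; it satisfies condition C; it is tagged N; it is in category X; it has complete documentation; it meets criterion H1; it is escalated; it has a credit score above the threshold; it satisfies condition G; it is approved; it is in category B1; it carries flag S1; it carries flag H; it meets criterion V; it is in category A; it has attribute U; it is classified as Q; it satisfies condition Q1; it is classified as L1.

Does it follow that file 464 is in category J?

No

Forward chaining from the given facts derives: has attribute F1, is declined, is conditionally approved, is in category J1, requires manual review, is tagged M, has a prior default, is pre-approved, carries flag A1, is in category K, is classified as W1, is in category Z, is tagged D, has a co-signer, is in category X1, is in category L, satisfies condition T1, has marker T, is in category Y, exceeds the LTV cap, is in category S, is in category F, carries flag Z1, is classified as W, is from an existing customer, is tagged B, is for a primary residence, is classified as P.
No rule has "it is in category J" as its conclusion, and it is not among the given facts.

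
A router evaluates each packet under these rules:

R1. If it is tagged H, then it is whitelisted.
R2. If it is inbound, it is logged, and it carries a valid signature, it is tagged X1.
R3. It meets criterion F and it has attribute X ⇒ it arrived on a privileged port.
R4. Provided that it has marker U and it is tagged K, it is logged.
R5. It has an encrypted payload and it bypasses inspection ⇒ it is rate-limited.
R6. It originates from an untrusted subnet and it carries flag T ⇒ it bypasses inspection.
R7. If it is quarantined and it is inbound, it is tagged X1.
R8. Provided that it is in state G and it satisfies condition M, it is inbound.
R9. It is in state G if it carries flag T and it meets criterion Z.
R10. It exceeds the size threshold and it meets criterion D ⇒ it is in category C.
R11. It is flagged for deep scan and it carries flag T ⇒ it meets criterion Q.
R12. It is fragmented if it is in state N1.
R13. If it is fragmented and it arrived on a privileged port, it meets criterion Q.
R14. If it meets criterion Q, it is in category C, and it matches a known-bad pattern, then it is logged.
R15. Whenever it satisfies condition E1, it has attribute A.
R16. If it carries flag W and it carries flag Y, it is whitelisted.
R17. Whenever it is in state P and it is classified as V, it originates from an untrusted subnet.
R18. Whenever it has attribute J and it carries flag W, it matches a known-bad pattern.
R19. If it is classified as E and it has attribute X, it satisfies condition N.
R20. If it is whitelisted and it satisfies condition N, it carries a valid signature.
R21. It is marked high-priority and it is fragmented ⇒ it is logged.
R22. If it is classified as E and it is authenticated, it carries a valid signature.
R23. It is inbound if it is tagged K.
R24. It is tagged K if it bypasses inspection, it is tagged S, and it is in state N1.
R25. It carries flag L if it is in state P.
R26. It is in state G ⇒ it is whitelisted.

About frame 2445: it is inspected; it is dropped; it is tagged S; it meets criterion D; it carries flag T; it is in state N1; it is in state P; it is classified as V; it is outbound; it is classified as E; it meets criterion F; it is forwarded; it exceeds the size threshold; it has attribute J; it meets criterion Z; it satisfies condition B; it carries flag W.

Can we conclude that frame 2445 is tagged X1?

Forward chaining from the given facts derives: is in state G, is in category C, is fragmented, originates from an untrusted subnet, matches a known-bad pattern, carries flag L, is whitelisted, bypasses inspection, is tagged K, is inbound.
Rules concluding "it is tagged X1": R2 needs "it is logged"; R7 needs "it is quarantined" — none of these are established.

No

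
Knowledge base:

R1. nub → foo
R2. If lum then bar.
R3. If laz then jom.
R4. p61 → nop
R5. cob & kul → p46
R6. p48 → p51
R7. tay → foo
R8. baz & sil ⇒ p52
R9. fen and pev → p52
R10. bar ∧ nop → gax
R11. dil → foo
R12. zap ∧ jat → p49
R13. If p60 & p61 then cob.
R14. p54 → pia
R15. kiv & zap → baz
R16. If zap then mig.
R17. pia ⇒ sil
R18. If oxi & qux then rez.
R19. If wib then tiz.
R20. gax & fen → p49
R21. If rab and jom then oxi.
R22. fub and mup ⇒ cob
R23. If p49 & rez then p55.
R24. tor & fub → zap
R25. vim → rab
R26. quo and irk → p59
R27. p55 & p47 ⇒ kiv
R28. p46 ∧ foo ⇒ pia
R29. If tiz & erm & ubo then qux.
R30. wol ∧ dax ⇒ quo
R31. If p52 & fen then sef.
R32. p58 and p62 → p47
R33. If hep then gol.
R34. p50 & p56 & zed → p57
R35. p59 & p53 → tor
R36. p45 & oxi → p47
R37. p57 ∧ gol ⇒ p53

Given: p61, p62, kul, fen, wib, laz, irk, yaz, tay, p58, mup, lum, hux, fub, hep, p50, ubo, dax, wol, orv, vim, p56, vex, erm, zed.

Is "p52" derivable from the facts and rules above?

Yes

bar  (by R2: lum)
jom  (by R3: laz)
nop  (by R4: p61)
foo  (by R7: tay)
gax  (by R10: bar, nop)
tiz  (by R19: wib)
p49  (by R20: gax, fen)
cob  (by R22: fub, mup)
rab  (by R25: vim)
qux  (by R29: tiz, erm, ubo)
quo  (by R30: wol, dax)
p47  (by R32: p58, p62)
gol  (by R33: hep)
p57  (by R34: p50, p56, zed)
p53  (by R37: p57, gol)
p46  (by R5: cob, kul)
oxi  (by R21: rab, jom)
p59  (by R26: quo, irk)
pia  (by R28: p46, foo)
tor  (by R35: p59, p53)
sil  (by R17: pia)
rez  (by R18: oxi, qux)
p55  (by R23: p49, rez)
zap  (by R24: tor, fub)
kiv  (by R27: p55, p47)
baz  (by R15: kiv, zap)
p52  (by R8: baz, sil)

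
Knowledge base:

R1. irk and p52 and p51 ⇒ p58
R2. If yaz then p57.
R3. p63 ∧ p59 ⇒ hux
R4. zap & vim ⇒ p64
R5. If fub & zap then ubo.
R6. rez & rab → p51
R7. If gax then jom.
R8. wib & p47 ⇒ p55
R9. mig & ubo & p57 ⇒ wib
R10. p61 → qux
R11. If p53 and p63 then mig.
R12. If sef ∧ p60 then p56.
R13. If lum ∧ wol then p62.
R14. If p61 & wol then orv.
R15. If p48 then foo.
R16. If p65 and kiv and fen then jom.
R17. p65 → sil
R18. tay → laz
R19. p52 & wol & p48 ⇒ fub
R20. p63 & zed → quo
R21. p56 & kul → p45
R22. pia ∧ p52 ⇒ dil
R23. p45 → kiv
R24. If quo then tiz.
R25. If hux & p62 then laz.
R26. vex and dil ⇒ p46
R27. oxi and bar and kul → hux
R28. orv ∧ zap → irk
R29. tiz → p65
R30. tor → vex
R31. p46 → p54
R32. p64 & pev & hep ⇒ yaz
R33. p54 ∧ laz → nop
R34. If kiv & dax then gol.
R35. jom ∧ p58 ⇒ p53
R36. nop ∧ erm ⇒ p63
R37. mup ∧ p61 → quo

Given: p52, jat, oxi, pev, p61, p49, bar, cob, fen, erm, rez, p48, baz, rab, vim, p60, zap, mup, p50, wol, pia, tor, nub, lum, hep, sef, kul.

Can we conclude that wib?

Yes

p64  (by R4: zap, vim)
p51  (by R6: rez, rab)
p56  (by R12: sef, p60)
p62  (by R13: lum, wol)
orv  (by R14: p61, wol)
fub  (by R19: p52, wol, p48)
p45  (by R21: p56, kul)
dil  (by R22: pia, p52)
kiv  (by R23: p45)
hux  (by R27: oxi, bar, kul)
irk  (by R28: orv, zap)
vex  (by R30: tor)
yaz  (by R32: p64, pev, hep)
quo  (by R37: mup, p61)
p58  (by R1: irk, p52, p51)
p57  (by R2: yaz)
ubo  (by R5: fub, zap)
tiz  (by R24: quo)
laz  (by R25: hux, p62)
p46  (by R26: vex, dil)
p65  (by R29: tiz)
p54  (by R31: p46)
nop  (by R33: p54, laz)
p63  (by R36: nop, erm)
jom  (by R16: p65, kiv, fen)
p53  (by R35: jom, p58)
mig  (by R11: p53, p63)
wib  (by R9: mig, ubo, p57)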